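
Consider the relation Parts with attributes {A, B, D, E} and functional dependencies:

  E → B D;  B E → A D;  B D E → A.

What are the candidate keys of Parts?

(E)

Attribute E never appears on the right-hand side of any dependency, so E must belong to every candidate key.
{E}⁺ = {A, B, D, E}, which is all of the schema, so {E} is the only candidate key.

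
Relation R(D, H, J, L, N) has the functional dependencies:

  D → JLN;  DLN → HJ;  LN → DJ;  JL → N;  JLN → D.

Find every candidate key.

{D}⁺: D→JLN adds J, L, N; DLN→HJ adds H → {D, H, J, L, N}.
{J, L}⁺: JL→N adds N; JLN→D adds D; DLN→HJ adds H → {D, H, J, L, N}. Minimal: {L}⁺ = {L}; {J}⁺ = {J} — none reach the full schema.
{L, N}⁺: LN→DJ adds D, J; DLN→HJ adds H → {D, H, J, L, N}. Minimal: {N}⁺ = {N}; {L}⁺ = {L} — none reach the full schema.
Any other superkey contains one of these as a subset, so there are no further candidate keys.

D; JL; LN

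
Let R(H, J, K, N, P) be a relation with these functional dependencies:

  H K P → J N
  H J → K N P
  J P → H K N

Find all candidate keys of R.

{H, J}⁺: HJ→KNP adds K, N, P → {H, J, K, N, P}.
{J, P}⁺: JP→HKN adds H, K, N → {H, J, K, N, P}.
{H, K, P}⁺: HKP→JN adds J, N → {H, J, K, N, P}.
Any other superkey contains one of these as a subset, so there are no further candidate keys.

{H, J}, {J, P}, {H, K, P}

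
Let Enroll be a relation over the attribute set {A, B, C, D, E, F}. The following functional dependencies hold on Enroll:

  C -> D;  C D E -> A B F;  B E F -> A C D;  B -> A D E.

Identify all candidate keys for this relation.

{B, C}⁺: C→D adds D; B→ADE adds A, E; CDE→ABF adds F → {A, B, C, D, E, F}. Minimal: {C}⁺ = {C, D}; {B}⁺ = {A, B, D, E} — none reach the full schema.
{B, F}⁺: B→ADE adds A, D, E; BEF→ACD adds C → {A, B, C, D, E, F}. Minimal: {F}⁺ = {F}; {B}⁺ = {A, B, D, E} — none reach the full schema.
{C, E}⁺: C→D adds D; CDE→ABF adds A, B, F → {A, B, C, D, E, F}. Minimal: {E}⁺ = {E}; {C}⁺ = {C, D} — none reach the full schema.
Any other superkey contains one of these as a subset, so there are no further candidate keys.

{B, C}; {B, F}; {C, E}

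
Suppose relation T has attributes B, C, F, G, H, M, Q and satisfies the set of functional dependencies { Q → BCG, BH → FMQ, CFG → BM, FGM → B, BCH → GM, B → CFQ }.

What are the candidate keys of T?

Attribute H never appears on the right-hand side of any dependency, so H must belong to every candidate key.
{H}⁺ = {H}, which is not all of the schema, so we must add further attributes.
{B, H}⁺: BH→FMQ adds F, M, Q; B→CFQ adds C; Q→BCG adds G → {B, C, F, G, H, M, Q}.
{H, Q}⁺: Q→BCG adds B, C, G; BH→FMQ adds F, M → {B, C, F, G, H, M, Q}.
{C, F, G, H}⁺: CFG→BM adds B, M; B→CFQ adds Q → {B, C, F, G, H, M, Q}.
{F, G, H, M}⁺: FGM→B adds B; B→CFQ adds C, Q → {B, C, F, G, H, M, Q}.
Any other superkey contains one of these as a subset, so there are no further candidate keys.

{B, H}, {H, Q}, {C, F, G, H}, {F, G, H, M}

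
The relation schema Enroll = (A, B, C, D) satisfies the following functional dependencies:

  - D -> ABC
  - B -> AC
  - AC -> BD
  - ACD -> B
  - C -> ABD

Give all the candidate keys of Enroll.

(B), (C), (D)

{B}⁺: B→AC adds A, C; AC→BD adds D → {A, B, C, D}.
{C}⁺: C→ABD adds A, B, D → {A, B, C, D}.
{D}⁺: D→ABC adds A, B, C → {A, B, C, D}.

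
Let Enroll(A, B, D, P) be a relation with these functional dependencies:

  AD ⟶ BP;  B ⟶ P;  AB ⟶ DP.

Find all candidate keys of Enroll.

AB; AD

{A, B}⁺: B→P adds P; AB→DP adds D → {A, B, D, P}. Minimal: {B}⁺ = {B, P}; {A}⁺ = {A} — none reach the full schema.
{A, D}⁺: AD→BP adds B, P → {A, B, D, P}. Minimal: {D}⁺ = {D}; {A}⁺ = {A} — none reach the full schema.
Any other superkey contains one of these as a subset, so there are no further candidate keys.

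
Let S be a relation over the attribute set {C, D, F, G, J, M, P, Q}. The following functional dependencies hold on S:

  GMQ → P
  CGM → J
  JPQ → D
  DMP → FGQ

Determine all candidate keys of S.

Attributes C, M never appear on any right-hand side, so every candidate key must contain {C, M}.
{C, M}⁺ = {C, M}, which is not all of the schema, so we must add further attributes.
{C, D, M, P}⁺: DMP→FGQ adds F, G, Q; CGM→J adds J → {C, D, F, G, J, M, P, Q}.
{C, G, M, Q}⁺: GMQ→P adds P; CGM→J adds J; JPQ→D adds D; DMP→FGQ adds F → {C, D, F, G, J, M, P, Q}.
{C, J, M, P, Q}⁺: JPQ→D adds D; DMP→FGQ adds F, G → {C, D, F, G, J, M, P, Q}.

{C, D, M, P}, {C, G, M, Q}, {C, J, M, P, Q}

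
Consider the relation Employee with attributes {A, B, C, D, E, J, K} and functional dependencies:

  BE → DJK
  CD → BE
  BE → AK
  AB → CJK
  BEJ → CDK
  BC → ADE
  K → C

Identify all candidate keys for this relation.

{A, B}⁺: AB→CJK adds C, J, K; BC→ADE adds D, E → {A, B, C, D, E, J, K}.
{B, C}⁺: BC→ADE adds A, D, E; BE→DJK adds J, K → {A, B, C, D, E, J, K}.
{B, E}⁺: BE→DJK adds D, J, K; BE→AK adds A; AB→CJK adds C → {A, B, C, D, E, J, K}.
{B, K}⁺: K→C adds C; BC→ADE adds A, D, E; BE→DJK adds J → {A, B, C, D, E, J, K}.
{C, D}⁺: CD→BE adds B, E; BE→AK adds A, K; AB→CJK adds J → {A, B, C, D, E, J, K}.
{D, K}⁺: K→C adds C; CD→BE adds B, E; BE→AK adds A; AB→CJK adds J → {A, B, C, D, E, J, K}.

AB; BC; BE; BK; CD; DK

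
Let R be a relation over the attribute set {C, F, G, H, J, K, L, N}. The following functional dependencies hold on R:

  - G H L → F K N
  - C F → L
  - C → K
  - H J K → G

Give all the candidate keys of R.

{C, F, H, J}; {C, H, J, L}

Attributes C, H, J never appear on any right-hand side, so every candidate key must contain {C, H, J}.
{C, H, J}⁺ = {C, G, H, J, K}, which is not all of the schema, so we must add further attributes.
{C, F, H, J}⁺: CF→L adds L; C→K adds K; HJK→G adds G; GHL→FKN adds N → {C, F, G, H, J, K, L, N}.
{C, H, J, L}⁺: C→K adds K; HJK→G adds G; GHL→FKN adds F, N → {C, F, G, H, J, K, L, N}.
Any other superkey contains one of these as a subset, so there are no further candidate keys.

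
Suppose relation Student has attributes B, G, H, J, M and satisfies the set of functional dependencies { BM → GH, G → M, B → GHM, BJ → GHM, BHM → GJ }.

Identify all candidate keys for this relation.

Attribute B never appears on the right-hand side of any dependency, so B must belong to every candidate key.
{B}⁺ = {B, G, H, J, M}, which is all of the schema, so {B} is the only candidate key.

(B)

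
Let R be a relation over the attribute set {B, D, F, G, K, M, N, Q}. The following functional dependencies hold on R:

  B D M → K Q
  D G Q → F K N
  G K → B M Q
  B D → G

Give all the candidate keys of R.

Attribute D never appears on the right-hand side of any dependency, so D must belong to every candidate key.
{D}⁺ = {D}, which is not all of the schema, so we must add further attributes.
{B, D, K}⁺: BD→G adds G; GK→BMQ adds M, Q; DGQ→FKN adds F, N → {B, D, F, G, K, M, N, Q}. Minimal: {D, K}⁺ = {D, K}; {B, K}⁺ = {B, K}; {B, D}⁺ = {B, D, G} — none reach the full schema.
{B, D, M}⁺: BDM→KQ adds K, Q; BD→G adds G; DGQ→FKN adds F, N → {B, D, F, G, K, M, N, Q}. Minimal: {D, M}⁺ = {D, M}; {B, M}⁺ = {B, M}; {B, D}⁺ = {B, D, G} — none reach the full schema.
{B, D, Q}⁺: BD→G adds G; DGQ→FKN adds F, K, N; GK→BMQ adds M → {B, D, F, G, K, M, N, Q}. Minimal: {D, Q}⁺ = {D, Q}; {B, Q}⁺ = {B, Q}; {B, D}⁺ = {B, D, G} — none reach the full schema.
{D, G, K}⁺: GK→BMQ adds B, M, Q; DGQ→FKN adds F, N → {B, D, F, G, K, M, N, Q}. Minimal: {G, K}⁺ = {B, G, K, M, Q}; {D, K}⁺ = {D, K}; {D, G}⁺ = {D, G} — none reach the full schema.
{D, G, Q}⁺: DGQ→FKN adds F, K, N; GK→BMQ adds B, M → {B, D, F, G, K, M, N, Q}. Minimal: {G, Q}⁺ = {G, Q}; {D, Q}⁺ = {D, Q}; {D, G}⁺ = {D, G} — none reach the full schema.
Any other superkey contains one of these as a subset, so there are no further candidate keys.

{B, D, K}, {B, D, M}, {B, D, Q}, {D, G, K}, {D, G, Q}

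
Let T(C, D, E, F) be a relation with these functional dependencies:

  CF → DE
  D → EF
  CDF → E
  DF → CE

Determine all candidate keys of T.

{D}⁺: D→EF adds E, F; DF→CE adds C → {C, D, E, F}.
{C, F}⁺: CF→DE adds D, E → {C, D, E, F}. Minimal: {F}⁺ = {F}; {C}⁺ = {C} — none reach the full schema.
Any other superkey contains one of these as a subset, so there are no further candidate keys.

{D}; {C, F}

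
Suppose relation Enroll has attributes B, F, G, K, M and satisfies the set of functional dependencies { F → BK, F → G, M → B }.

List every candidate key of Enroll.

Attributes F, M never appear on any right-hand side, so every candidate key must contain {F, M}.
{F, M}⁺ = {B, F, G, K, M}, which is all of the schema, so {F, M} is the only candidate key.

FM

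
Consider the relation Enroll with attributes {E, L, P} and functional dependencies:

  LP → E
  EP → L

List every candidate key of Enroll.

Attribute P never appears on the right-hand side of any dependency, so P must belong to every candidate key.
{P}⁺ = {P}, which is not all of the schema, so we must add further attributes.
{E, P}⁺: EP→L adds L → {E, L, P}.
{L, P}⁺: LP→E adds E → {E, L, P}.

{E, P}, {L, P}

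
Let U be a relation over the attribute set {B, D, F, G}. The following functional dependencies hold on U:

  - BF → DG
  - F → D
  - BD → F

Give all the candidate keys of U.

{B, D}, {B, F}

{B, D}⁺: BD→F adds F; BF→DG adds G → {B, D, F, G}. Minimal: {D}⁺ = {D}; {B}⁺ = {B} — none reach the full schema.
{B, F}⁺: BF→DG adds D, G → {B, D, F, G}. Minimal: {F}⁺ = {D, F}; {B}⁺ = {B} — none reach the full schema.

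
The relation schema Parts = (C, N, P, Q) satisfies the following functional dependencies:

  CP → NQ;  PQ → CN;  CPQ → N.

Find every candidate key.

{C, P}; {P, Q}

{C, P}⁺: CP→NQ adds N, Q → {C, N, P, Q}.
{P, Q}⁺: PQ→CN adds C, N → {C, N, P, Q}.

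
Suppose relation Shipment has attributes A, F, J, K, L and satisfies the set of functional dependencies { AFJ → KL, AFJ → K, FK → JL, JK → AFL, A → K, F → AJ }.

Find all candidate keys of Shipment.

{F}, {A, J}, {J, K}

{F}⁺: F→AJ adds A, J; AFJ→KL adds K, L → {A, F, J, K, L}.
{A, J}⁺: A→K adds K; JK→AFL adds F, L → {A, F, J, K, L}. Minimal: {J}⁺ = {J}; {A}⁺ = {A, K} — none reach the full schema.
{J, K}⁺: JK→AFL adds A, F, L → {A, F, J, K, L}. Minimal: {K}⁺ = {K}; {J}⁺ = {J} — none reach the full schema.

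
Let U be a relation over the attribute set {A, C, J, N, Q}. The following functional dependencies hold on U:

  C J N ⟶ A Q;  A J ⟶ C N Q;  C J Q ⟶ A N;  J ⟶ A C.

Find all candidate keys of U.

{J}

Attribute J never appears on the right-hand side of any dependency, so J must belong to every candidate key.
{J}⁺ = {A, C, J, N, Q}, which is all of the schema, so {J} is the only candidate key.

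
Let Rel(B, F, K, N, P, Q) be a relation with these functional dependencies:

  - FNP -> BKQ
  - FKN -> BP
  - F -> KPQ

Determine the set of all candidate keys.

Attributes F, N never appear on any right-hand side, so every candidate key must contain {F, N}.
{F, N}⁺ = {B, F, K, N, P, Q}, which is all of the schema, so {F, N} is the only candidate key.

{F, N}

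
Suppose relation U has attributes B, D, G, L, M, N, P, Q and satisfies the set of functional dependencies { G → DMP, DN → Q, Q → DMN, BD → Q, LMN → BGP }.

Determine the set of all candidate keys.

{L, Q}, {B, D, L}, {B, G, L}, {D, L, N}, {G, L, N}, {L, M, N}

Attribute L never appears on the right-hand side of any dependency, so L must belong to every candidate key.
{L}⁺ = {L}, which is not all of the schema, so we must add further attributes.
{L, Q}⁺: Q→DMN adds D, M, N; LMN→BGP adds B, G, P → {B, D, G, L, M, N, P, Q}. Minimal: {Q}⁺ = {D, M, N, Q}; {L}⁺ = {L} — none reach the full schema.
{B, D, L}⁺: BD→Q adds Q; Q→DMN adds M, N; LMN→BGP adds G, P → {B, D, G, L, M, N, P, Q}. Minimal: {D, L}⁺ = {D, L}; {B, L}⁺ = {B, L}; {B, D}⁺ = {B, D, M, N, Q} — none reach the full schema.
{B, G, L}⁺: G→DMP adds D, M, P; BD→Q adds Q; Q→DMN adds N → {B, D, G, L, M, N, P, Q}. Minimal: {G, L}⁺ = {D, G, L, M, P}; {B, L}⁺ = {B, L}; {B, G}⁺ = {B, D, G, M, N, P, Q} — none reach the full schema.
{D, L, N}⁺: DN→Q adds Q; Q→DMN adds M; LMN→BGP adds B, G, P → {B, D, G, L, M, N, P, Q}. Minimal: {L, N}⁺ = {L, N}; {D, N}⁺ = {D, M, N, Q}; {D, L}⁺ = {D, L} — none reach the full schema.
{G, L, N}⁺: G→DMP adds D, M, P; DN→Q adds Q; LMN→BGP adds B → {B, D, G, L, M, N, P, Q}. Minimal: {L, N}⁺ = {L, N}; {G, N}⁺ = {D, G, M, N, P, Q}; {G, L}⁺ = {D, G, L, M, P} — none reach the full schema.
{L, M, N}⁺: LMN→BGP adds B, G, P; G→DMP adds D; DN→Q adds Q → {B, D, G, L, M, N, P, Q}. Minimal: {M, N}⁺ = {M, N}; {L, N}⁺ = {L, N}; {L, M}⁺ = {L, M} — none reach the full schema.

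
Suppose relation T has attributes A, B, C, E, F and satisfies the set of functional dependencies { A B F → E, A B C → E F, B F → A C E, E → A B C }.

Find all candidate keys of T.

{E}; {B, F}; {A, B, C}

{E}⁺: E→ABC adds A, B, C; ABC→EF adds F → {A, B, C, E, F}.
{B, F}⁺: BF→ACE adds A, C, E → {A, B, C, E, F}.
{A, B, C}⁺: ABC→EF adds E, F → {A, B, C, E, F}.
Any other superkey contains one of these as a subset, so there are no further candidate keys.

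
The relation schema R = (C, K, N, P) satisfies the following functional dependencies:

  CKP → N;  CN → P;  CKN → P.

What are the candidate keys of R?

Attributes C, K never appear on any right-hand side, so every candidate key must contain {C, K}.
{C, K}⁺ = {C, K}, which is not all of the schema, so we must add further attributes.
{C, K, N}⁺: CN→P adds P → {C, K, N, P}. Minimal: {K, N}⁺ = {K, N}; {C, N}⁺ = {C, N, P}; {C, K}⁺ = {C, K} — none reach the full schema.
{C, K, P}⁺: CKP→N adds N → {C, K, N, P}. Minimal: {K, P}⁺ = {K, P}; {C, P}⁺ = {C, P}; {C, K}⁺ = {C, K} — none reach the full schema.

(C, K, N); (C, K, P)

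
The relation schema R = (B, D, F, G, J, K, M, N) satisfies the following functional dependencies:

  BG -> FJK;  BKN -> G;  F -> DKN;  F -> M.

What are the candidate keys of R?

Attribute B never appears on the right-hand side of any dependency, so B must belong to every candidate key.
{B}⁺ = {B}, which is not all of the schema, so we must add further attributes.
{B, F}⁺: F→DKN adds D, K, N; F→M adds M; BKN→G adds G; BG→FJK adds J → {B, D, F, G, J, K, M, N}. Minimal: {F}⁺ = {D, F, K, M, N}; {B}⁺ = {B} — none reach the full schema.
{B, G}⁺: BG→FJK adds F, J, K; F→DKN adds D, N; F→M adds M → {B, D, F, G, J, K, M, N}. Minimal: {G}⁺ = {G}; {B}⁺ = {B} — none reach the full schema.
{B, K, N}⁺: BKN→G adds G; BG→FJK adds F, J; F→DKN adds D; F→M adds M → {B, D, F, G, J, K, M, N}. Minimal: {K, N}⁺ = {K, N}; {B, N}⁺ = {B, N}; {B, K}⁺ = {B, K} — none reach the full schema.
Any other superkey contains one of these as a subset, so there are no further candidate keys.

BF; BG; BKN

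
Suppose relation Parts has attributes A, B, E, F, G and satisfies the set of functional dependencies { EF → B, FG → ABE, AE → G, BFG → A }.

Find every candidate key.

{F, G}, {A, E, F}

Attribute F never appears on the right-hand side of any dependency, so F must belong to every candidate key.
{F}⁺ = {F}, which is not all of the schema, so we must add further attributes.
{F, G}⁺: FG→ABE adds A, B, E → {A, B, E, F, G}. Minimal: {G}⁺ = {G}; {F}⁺ = {F} — none reach the full schema.
{A, E, F}⁺: EF→B adds B; AE→G adds G → {A, B, E, F, G}. Minimal: {E, F}⁺ = {B, E, F}; {A, F}⁺ = {A, F}; {A, E}⁺ = {A, E, G} — none reach the full schema.
Any other superkey contains one of these as a subset, so there are no further candidate keys.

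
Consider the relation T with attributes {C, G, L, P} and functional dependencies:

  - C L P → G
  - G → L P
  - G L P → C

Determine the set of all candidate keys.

{G}⁺: G→LP adds L, P; GLP→C adds C → {C, G, L, P}.
{C, L, P}⁺: CLP→G adds G → {C, G, L, P}. Minimal: {L, P}⁺ = {L, P}; {C, P}⁺ = {C, P}; {C, L}⁺ = {C, L} — none reach the full schema.

G; CLP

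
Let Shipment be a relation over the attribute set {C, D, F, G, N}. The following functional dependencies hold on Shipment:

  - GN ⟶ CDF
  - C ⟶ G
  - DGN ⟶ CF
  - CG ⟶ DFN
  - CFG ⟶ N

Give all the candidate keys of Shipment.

{C}, {G, N}

{C}⁺: C→G adds G; CG→DFN adds D, F, N → {C, D, F, G, N}.
{G, N}⁺: GN→CDF adds C, D, F → {C, D, F, G, N}. Minimal: {N}⁺ = {N}; {G}⁺ = {G} — none reach the full schema.
Any other superkey contains one of these as a subset, so there are no further candidate keys.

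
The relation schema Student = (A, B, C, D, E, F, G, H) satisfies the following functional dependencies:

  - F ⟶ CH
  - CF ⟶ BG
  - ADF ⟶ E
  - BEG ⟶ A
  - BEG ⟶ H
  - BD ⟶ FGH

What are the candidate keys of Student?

{A, B, D}, {A, D, F}, {B, D, E}, {D, E, F}

Attribute D never appears on the right-hand side of any dependency, so D must belong to every candidate key.
{D}⁺ = {D}, which is not all of the schema, so we must add further attributes.
{A, B, D}⁺: BD→FGH adds F, G, H; F→CH adds C; ADF→E adds E → {A, B, C, D, E, F, G, H}. Minimal: {B, D}⁺ = {B, C, D, F, G, H}; {A, D}⁺ = {A, D}; {A, B}⁺ = {A, B} — none reach the full schema.
{A, D, F}⁺: F→CH adds C, H; CF→BG adds B, G; ADF→E adds E → {A, B, C, D, E, F, G, H}. Minimal: {D, F}⁺ = {B, C, D, F, G, H}; {A, F}⁺ = {A, B, C, F, G, H}; {A, D}⁺ = {A, D} — none reach the full schema.
{B, D, E}⁺: BD→FGH adds F, G, H; F→CH adds C; BEG→A adds A → {A, B, C, D, E, F, G, H}. Minimal: {D, E}⁺ = {D, E}; {B, E}⁺ = {B, E}; {B, D}⁺ = {B, C, D, F, G, H} — none reach the full schema.
{D, E, F}⁺: F→CH adds C, H; CF→BG adds B, G; BEG→A adds A → {A, B, C, D, E, F, G, H}. Minimal: {E, F}⁺ = {A, B, C, E, F, G, H}; {D, F}⁺ = {B, C, D, F, G, H}; {D, E}⁺ = {D, E} — none reach the full schema.
Any other superkey contains one of these as a subset, so there are no further candidate keys.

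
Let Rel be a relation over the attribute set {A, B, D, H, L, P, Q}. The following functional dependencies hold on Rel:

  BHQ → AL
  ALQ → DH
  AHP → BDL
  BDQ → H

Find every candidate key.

Attributes P, Q never appear on any right-hand side, so every candidate key must contain {P, Q}.
{P, Q}⁺ = {P, Q}, which is not all of the schema, so we must add further attributes.
{A, H, P, Q}⁺: AHP→BDL adds B, D, L → {A, B, D, H, L, P, Q}. Minimal: {H, P, Q}⁺ = {H, P, Q}; {A, P, Q}⁺ = {A, P, Q}; {A, H, Q}⁺ = {A, H, Q}; … — none reach the full schema.
{A, L, P, Q}⁺: ALQ→DH adds D, H; AHP→BDL adds B → {A, B, D, H, L, P, Q}. Minimal: {L, P, Q}⁺ = {L, P, Q}; {A, P, Q}⁺ = {A, P, Q}; {A, L, Q}⁺ = {A, D, H, L, Q}; … — none reach the full schema.
{B, D, P, Q}⁺: BDQ→H adds H; BHQ→AL adds A, L → {A, B, D, H, L, P, Q}. Minimal: {D, P, Q}⁺ = {D, P, Q}; {B, P, Q}⁺ = {B, P, Q}; {B, D, Q}⁺ = {A, B, D, H, L, Q}; … — none reach the full schema.
{B, H, P, Q}⁺: BHQ→AL adds A, L; ALQ→DH adds D → {A, B, D, H, L, P, Q}. Minimal: {H, P, Q}⁺ = {H, P, Q}; {B, P, Q}⁺ = {B, P, Q}; {B, H, Q}⁺ = {A, B, D, H, L, Q}; … — none reach the full schema.
Any other superkey contains one of these as a subset, so there are no further candidate keys.

AHPQ, ALPQ, BDPQ, BHPQ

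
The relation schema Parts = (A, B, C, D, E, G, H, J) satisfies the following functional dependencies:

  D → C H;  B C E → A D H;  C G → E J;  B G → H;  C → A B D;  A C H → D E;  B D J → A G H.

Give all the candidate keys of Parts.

{C, G}⁺: CG→EJ adds E, J; C→ABD adds A, B, D; BDJ→AGH adds H → {A, B, C, D, E, G, H, J}. Minimal: {G}⁺ = {G}; {C}⁺ = {A, B, C, D, E, H} — none reach the full schema.
{C, J}⁺: C→ABD adds A, B, D; BDJ→AGH adds G, H; CG→EJ adds E → {A, B, C, D, E, G, H, J}. Minimal: {J}⁺ = {J}; {C}⁺ = {A, B, C, D, E, H} — none reach the full schema.
{D, G}⁺: D→CH adds C, H; CG→EJ adds E, J; C→ABD adds A, B → {A, B, C, D, E, G, H, J}. Minimal: {G}⁺ = {G}; {D}⁺ = {A, B, C, D, E, H} — none reach the full schema.
{D, J}⁺: D→CH adds C, H; C→ABD adds A, B; ACH→DE adds E; BDJ→AGH adds G → {A, B, C, D, E, G, H, J}. Minimal: {J}⁺ = {J}; {D}⁺ = {A, B, C, D, E, H} — none reach the full schema.
Any other superkey contains one of these as a subset, so there are no further candidate keys.

{C, G}, {C, J}, {D, G}, {D, J}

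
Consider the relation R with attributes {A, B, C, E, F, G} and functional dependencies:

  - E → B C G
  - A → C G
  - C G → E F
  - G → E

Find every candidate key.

{A}⁺: A→CG adds C, G; CG→EF adds E, F; E→BCG adds B → {A, B, C, E, F, G}.

{A}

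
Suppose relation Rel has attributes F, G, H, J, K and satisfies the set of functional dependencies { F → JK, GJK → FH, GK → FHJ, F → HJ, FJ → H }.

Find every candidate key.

Attribute G never appears on the right-hand side of any dependency, so G must belong to every candidate key.
{G}⁺ = {G}, which is not all of the schema, so we must add further attributes.
{F, G}⁺: F→JK adds J, K; GJK→FH adds H → {F, G, H, J, K}.
{G, K}⁺: GK→FHJ adds F, H, J → {F, G, H, J, K}.
Any other superkey contains one of these as a subset, so there are no further candidate keys.

{F, G}, {G, K}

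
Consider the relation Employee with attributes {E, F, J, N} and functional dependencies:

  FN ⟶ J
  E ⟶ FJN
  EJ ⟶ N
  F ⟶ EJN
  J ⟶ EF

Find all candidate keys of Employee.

{E}⁺: E→FJN adds F, J, N → {E, F, J, N}.
{F}⁺: F→EJN adds E, J, N → {E, F, J, N}.
{J}⁺: J→EF adds E, F; E→FJN adds N → {E, F, J, N}.

{E}; {F}; {J}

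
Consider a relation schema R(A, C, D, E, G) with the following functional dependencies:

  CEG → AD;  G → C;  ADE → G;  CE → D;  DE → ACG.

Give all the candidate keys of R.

{C, E}; {D, E}; {E, G}

Attribute E never appears on the right-hand side of any dependency, so E must belong to every candidate key.
{E}⁺ = {E}, which is not all of the schema, so we must add further attributes.
{C, E}⁺: CE→D adds D; DE→ACG adds A, G → {A, C, D, E, G}. Minimal: {E}⁺ = {E}; {C}⁺ = {C} — none reach the full schema.
{D, E}⁺: DE→ACG adds A, C, G → {A, C, D, E, G}. Minimal: {E}⁺ = {E}; {D}⁺ = {D} — none reach the full schema.
{E, G}⁺: G→C adds C; CE→D adds D; DE→ACG adds A → {A, C, D, E, G}. Minimal: {G}⁺ = {C, G}; {E}⁺ = {E} — none reach the full schema.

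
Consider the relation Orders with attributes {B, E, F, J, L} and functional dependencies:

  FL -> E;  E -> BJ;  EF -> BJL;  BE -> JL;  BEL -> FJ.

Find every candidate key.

{E}, {F, L}

{E}⁺: E→BJ adds B, J; BE→JL adds L; BEL→FJ adds F → {B, E, F, J, L}.
{F, L}⁺: FL→E adds E; E→BJ adds B, J → {B, E, F, J, L}. Minimal: {L}⁺ = {L}; {F}⁺ = {F} — none reach the full schema.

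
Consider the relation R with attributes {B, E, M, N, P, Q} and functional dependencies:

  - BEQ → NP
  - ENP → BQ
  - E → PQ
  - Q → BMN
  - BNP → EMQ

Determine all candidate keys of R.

{E}; {P, Q}; {B, N, P}

{E}⁺: E→PQ adds P, Q; Q→BMN adds B, M, N → {B, E, M, N, P, Q}.
{P, Q}⁺: Q→BMN adds B, M, N; BNP→EMQ adds E → {B, E, M, N, P, Q}. Minimal: {Q}⁺ = {B, M, N, Q}; {P}⁺ = {P} — none reach the full schema.
{B, N, P}⁺: BNP→EMQ adds E, M, Q → {B, E, M, N, P, Q}. Minimal: {N, P}⁺ = {N, P}; {B, P}⁺ = {B, P}; {B, N}⁺ = {B, N} — none reach the full schema.
Any other superkey contains one of these as a subset, so there are no further candidate keys.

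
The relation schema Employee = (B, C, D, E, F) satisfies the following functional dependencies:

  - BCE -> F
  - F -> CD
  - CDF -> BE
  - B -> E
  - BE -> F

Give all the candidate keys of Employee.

B, F

{B}⁺: B→E adds E; BE→F adds F; F→CD adds C, D → {B, C, D, E, F}.
{F}⁺: F→CD adds C, D; CDF→BE adds B, E → {B, C, D, E, F}.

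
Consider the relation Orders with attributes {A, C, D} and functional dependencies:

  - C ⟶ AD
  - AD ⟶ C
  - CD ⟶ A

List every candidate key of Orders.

{C}⁺: C→AD adds A, D → {A, C, D}.
{A, D}⁺: AD→C adds C → {A, C, D}. Minimal: {D}⁺ = {D}; {A}⁺ = {A} — none reach the full schema.

(C), (A, D)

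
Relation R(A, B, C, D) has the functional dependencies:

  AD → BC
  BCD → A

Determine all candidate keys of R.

(A, D), (B, C, D)

Attribute D never appears on the right-hand side of any dependency, so D must belong to every candidate key.
{D}⁺ = {D}, which is not all of the schema, so we must add further attributes.
{A, D}⁺: AD→BC adds B, C → {A, B, C, D}. Minimal: {D}⁺ = {D}; {A}⁺ = {A} — none reach the full schema.
{B, C, D}⁺: BCD→A adds A → {A, B, C, D}. Minimal: {C, D}⁺ = {C, D}; {B, D}⁺ = {B, D}; {B, C}⁺ = {B, C} — none reach the full schema.
Any other superkey contains one of these as a subset, so there are no further candidate keys.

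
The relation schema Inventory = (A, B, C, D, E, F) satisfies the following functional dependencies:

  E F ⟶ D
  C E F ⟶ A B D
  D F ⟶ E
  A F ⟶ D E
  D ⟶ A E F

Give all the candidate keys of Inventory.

{C, D}, {A, C, F}, {C, E, F}

Attribute C never appears on the right-hand side of any dependency, so C must belong to every candidate key.
{C}⁺ = {C}, which is not all of the schema, so we must add further attributes.
{C, D}⁺: D→AEF adds A, E, F; CEF→ABD adds B → {A, B, C, D, E, F}. Minimal: {D}⁺ = {A, D, E, F}; {C}⁺ = {C} — none reach the full schema.
{A, C, F}⁺: AF→DE adds D, E; CEF→ABD adds B → {A, B, C, D, E, F}. Minimal: {C, F}⁺ = {C, F}; {A, F}⁺ = {A, D, E, F}; {A, C}⁺ = {A, C} — none reach the full schema.
{C, E, F}⁺: EF→D adds D; CEF→ABD adds A, B → {A, B, C, D, E, F}. Minimal: {E, F}⁺ = {A, D, E, F}; {C, F}⁺ = {C, F}; {C, E}⁺ = {C, E} — none reach the full schema.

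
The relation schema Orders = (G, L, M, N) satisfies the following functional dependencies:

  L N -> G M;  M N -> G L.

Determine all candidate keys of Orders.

Attribute N never appears on the right-hand side of any dependency, so N must belong to every candidate key.
{N}⁺ = {N}, which is not all of the schema, so we must add further attributes.
{L, N}⁺: LN→GM adds G, M → {G, L, M, N}. Minimal: {N}⁺ = {N}; {L}⁺ = {L} — none reach the full schema.
{M, N}⁺: MN→GL adds G, L → {G, L, M, N}. Minimal: {N}⁺ = {N}; {M}⁺ = {M} — none reach the full schema.
Any other superkey contains one of these as a subset, so there are no further candidate keys.

(L, N), (M, N)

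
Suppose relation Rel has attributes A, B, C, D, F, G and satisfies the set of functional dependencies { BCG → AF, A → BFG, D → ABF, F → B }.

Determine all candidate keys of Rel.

Attributes C, D never appear on any right-hand side, so every candidate key must contain {C, D}.
{C, D}⁺ = {A, B, C, D, F, G}, which is all of the schema, so {C, D} is the only candidate key.

CD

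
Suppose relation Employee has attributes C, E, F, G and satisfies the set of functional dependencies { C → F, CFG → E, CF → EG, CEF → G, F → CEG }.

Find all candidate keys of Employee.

(C), (F)

{C}⁺: C→F adds F; CF→EG adds E, G → {C, E, F, G}.
{F}⁺: F→CEG adds C, E, G → {C, E, F, G}.
Any other superkey contains one of these as a subset, so there are no further candidate keys.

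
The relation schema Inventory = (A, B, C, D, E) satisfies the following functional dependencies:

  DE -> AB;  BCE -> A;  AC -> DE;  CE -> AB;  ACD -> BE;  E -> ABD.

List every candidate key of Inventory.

{A, C}, {C, E}

Attribute C never appears on the right-hand side of any dependency, so C must belong to every candidate key.
{C}⁺ = {C}, which is not all of the schema, so we must add further attributes.
{A, C}⁺: AC→DE adds D, E; CE→AB adds B → {A, B, C, D, E}. Minimal: {C}⁺ = {C}; {A}⁺ = {A} — none reach the full schema.
{C, E}⁺: CE→AB adds A, B; E→ABD adds D → {A, B, C, D, E}. Minimal: {E}⁺ = {A, B, D, E}; {C}⁺ = {C} — none reach the full schema.
Any other superkey contains one of these as a subset, so there are no further candidate keys.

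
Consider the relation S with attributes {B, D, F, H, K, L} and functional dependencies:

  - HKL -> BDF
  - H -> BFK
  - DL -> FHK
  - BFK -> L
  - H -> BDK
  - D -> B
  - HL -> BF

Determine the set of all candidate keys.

{H}⁺: H→BFK adds B, F, K; BFK→L adds L; H→BDK adds D → {B, D, F, H, K, L}.
{D, L}⁺: DL→FHK adds F, H, K; H→BDK adds B → {B, D, F, H, K, L}.
{D, F, K}⁺: D→B adds B; BFK→L adds L; DL→FHK adds H → {B, D, F, H, K, L}.

{H}, {D, L}, {D, F, K}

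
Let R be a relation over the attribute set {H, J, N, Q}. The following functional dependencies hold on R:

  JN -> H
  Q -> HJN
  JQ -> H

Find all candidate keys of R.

{Q}

Attribute Q never appears on the right-hand side of any dependency, so Q must belong to every candidate key.
{Q}⁺ = {H, J, N, Q}, which is all of the schema, so {Q} is the only candidate key.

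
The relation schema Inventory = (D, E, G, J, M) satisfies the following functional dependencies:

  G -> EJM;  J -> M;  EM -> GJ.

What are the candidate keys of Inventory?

Attribute D never appears on the right-hand side of any dependency, so D must belong to every candidate key.
{D}⁺ = {D}, which is not all of the schema, so we must add further attributes.
{D, G}⁺: G→EJM adds E, J, M → {D, E, G, J, M}. Minimal: {G}⁺ = {E, G, J, M}; {D}⁺ = {D} — none reach the full schema.
{D, E, J}⁺: J→M adds M; EM→GJ adds G → {D, E, G, J, M}. Minimal: {E, J}⁺ = {E, G, J, M}; {D, J}⁺ = {D, J, M}; {D, E}⁺ = {D, E} — none reach the full schema.
{D, E, M}⁺: EM→GJ adds G, J → {D, E, G, J, M}. Minimal: {E, M}⁺ = {E, G, J, M}; {D, M}⁺ = {D, M}; {D, E}⁺ = {D, E} — none reach the full schema.

(D, G), (D, E, J), (D, E, M)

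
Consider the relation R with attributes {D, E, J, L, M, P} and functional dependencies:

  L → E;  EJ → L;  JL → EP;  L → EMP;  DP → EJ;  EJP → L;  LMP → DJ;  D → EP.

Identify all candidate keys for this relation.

{D}⁺: D→EP adds E, P; DP→EJ adds J; EJP→L adds L; L→EMP adds M → {D, E, J, L, M, P}.
{L}⁺: L→E adds E; L→EMP adds M, P; LMP→DJ adds D, J → {D, E, J, L, M, P}.
{E, J}⁺: EJ→L adds L; JL→EP adds P; L→EMP adds M; LMP→DJ adds D → {D, E, J, L, M, P}. Minimal: {J}⁺ = {J}; {E}⁺ = {E} — none reach the full schema.
Any other superkey contains one of these as a subset, so there are no further candidate keys.

D, L, EJ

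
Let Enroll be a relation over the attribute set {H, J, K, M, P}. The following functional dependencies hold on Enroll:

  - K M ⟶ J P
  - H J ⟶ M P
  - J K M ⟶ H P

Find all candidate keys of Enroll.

(K, M), (H, J, K)

Attribute K never appears on the right-hand side of any dependency, so K must belong to every candidate key.
{K}⁺ = {K}, which is not all of the schema, so we must add further attributes.
{K, M}⁺: KM→JP adds J, P; JKM→HP adds H → {H, J, K, M, P}. Minimal: {M}⁺ = {M}; {K}⁺ = {K} — none reach the full schema.
{H, J, K}⁺: HJ→MP adds M, P → {H, J, K, M, P}. Minimal: {J, K}⁺ = {J, K}; {H, K}⁺ = {H, K}; {H, J}⁺ = {H, J, M, P} — none reach the full schema.
Any other superkey contains one of these as a subset, so there are no further candidate keys.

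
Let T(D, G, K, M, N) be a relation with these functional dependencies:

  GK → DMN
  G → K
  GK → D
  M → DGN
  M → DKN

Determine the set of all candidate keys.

{G}; {M}

{G}⁺: G→K adds K; GK→D adds D; GK→DMN adds M, N → {D, G, K, M, N}.
{M}⁺: M→DGN adds D, G, N; M→DKN adds K → {D, G, K, M, N}.
Any other superkey contains one of these as a subset, so there are no further candidate keys.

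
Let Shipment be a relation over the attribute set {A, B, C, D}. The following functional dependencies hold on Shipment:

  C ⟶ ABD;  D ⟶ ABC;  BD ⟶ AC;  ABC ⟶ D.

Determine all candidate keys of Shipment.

{C}⁺: C→ABD adds A, B, D → {A, B, C, D}.
{D}⁺: D→ABC adds A, B, C → {A, B, C, D}.
Any other superkey contains one of these as a subset, so there are no further candidate keys.

{C}; {D}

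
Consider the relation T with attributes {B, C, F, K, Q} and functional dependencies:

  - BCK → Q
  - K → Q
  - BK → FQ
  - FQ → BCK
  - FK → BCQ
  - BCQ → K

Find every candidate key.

(B, K); (F, K); (F, Q); (B, C, Q)

{B, K}⁺: K→Q adds Q; BK→FQ adds F; FQ→BCK adds C → {B, C, F, K, Q}. Minimal: {K}⁺ = {K, Q}; {B}⁺ = {B} — none reach the full schema.
{F, K}⁺: K→Q adds Q; FQ→BCK adds B, C → {B, C, F, K, Q}. Minimal: {K}⁺ = {K, Q}; {F}⁺ = {F} — none reach the full schema.
{F, Q}⁺: FQ→BCK adds B, C, K → {B, C, F, K, Q}. Minimal: {Q}⁺ = {Q}; {F}⁺ = {F} — none reach the full schema.
{B, C, Q}⁺: BCQ→K adds K; BK→FQ adds F → {B, C, F, K, Q}. Minimal: {C, Q}⁺ = {C, Q}; {B, Q}⁺ = {B, Q}; {B, C}⁺ = {B, C} — none reach the full schema.
Any other superkey contains one of these as a subset, so there are no further candidate keys.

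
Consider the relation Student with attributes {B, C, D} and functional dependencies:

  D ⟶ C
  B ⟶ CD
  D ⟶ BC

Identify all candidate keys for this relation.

(B); (D)

{B}⁺: B→CD adds C, D → {B, C, D}.
{D}⁺: D→C adds C; D→BC adds B → {B, C, D}.
Any other superkey contains one of these as a subset, so there are no further candidate keys.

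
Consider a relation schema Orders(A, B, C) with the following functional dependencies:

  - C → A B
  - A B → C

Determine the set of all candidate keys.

(C), (A, B)

{C}⁺: C→AB adds A, B → {A, B, C}.
{A, B}⁺: AB→C adds C → {A, B, C}. Minimal: {B}⁺ = {B}; {A}⁺ = {A} — none reach the full schema.
Any other superkey contains one of these as a subset, so there are no further candidate keys.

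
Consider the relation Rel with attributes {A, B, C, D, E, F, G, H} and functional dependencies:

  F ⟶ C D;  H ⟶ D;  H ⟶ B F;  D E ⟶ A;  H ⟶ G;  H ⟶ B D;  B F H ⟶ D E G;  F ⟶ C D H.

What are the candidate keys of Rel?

(F), (H)

{F}⁺: F→CD adds C, D; F→CDH adds H; H→BF adds B; H→G adds G; BFH→DEG adds E; DE→A adds A → {A, B, C, D, E, F, G, H}.
{H}⁺: H→D adds D; H→BF adds B, F; H→G adds G; BFH→DEG adds E; F→CDH adds C; DE→A adds A → {A, B, C, D, E, F, G, H}.
Any other superkey contains one of these as a subset, so there are no further candidate keys.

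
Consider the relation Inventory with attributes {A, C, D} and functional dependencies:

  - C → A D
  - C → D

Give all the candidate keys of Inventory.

Attribute C never appears on the right-hand side of any dependency, so C must belong to every candidate key.
{C}⁺ = {A, C, D}, which is all of the schema, so {C} is the only candidate key.

(C)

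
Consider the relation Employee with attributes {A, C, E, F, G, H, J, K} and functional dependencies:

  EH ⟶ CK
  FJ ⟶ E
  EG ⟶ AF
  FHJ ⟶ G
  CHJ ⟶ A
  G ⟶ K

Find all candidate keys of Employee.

Attributes H, J never appear on any right-hand side, so every candidate key must contain {H, J}.
{H, J}⁺ = {H, J}, which is not all of the schema, so we must add further attributes.
{F, H, J}⁺: FJ→E adds E; FHJ→G adds G; G→K adds K; EH→CK adds C; EG→AF adds A → {A, C, E, F, G, H, J, K}. Minimal: {H, J}⁺ = {H, J}; {F, J}⁺ = {E, F, J}; {F, H}⁺ = {F, H} — none reach the full schema.
{E, G, H, J}⁺: EH→CK adds C, K; EG→AF adds A, F → {A, C, E, F, G, H, J, K}. Minimal: {G, H, J}⁺ = {G, H, J, K}; {E, H, J}⁺ = {A, C, E, H, J, K}; {E, G, J}⁺ = {A, E, F, G, J, K}; … — none reach the full schema.
Any other superkey contains one of these as a subset, so there are no further candidate keys.

{F, H, J}, {E, G, H, J}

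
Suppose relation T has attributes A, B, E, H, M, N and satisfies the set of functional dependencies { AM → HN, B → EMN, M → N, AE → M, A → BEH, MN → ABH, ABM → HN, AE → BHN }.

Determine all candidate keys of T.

(A), (B), (M)

{A}⁺: A→BEH adds B, E, H; AE→BHN adds N; B→EMN adds M → {A, B, E, H, M, N}.
{B}⁺: B→EMN adds E, M, N; MN→ABH adds A, H → {A, B, E, H, M, N}.
{M}⁺: M→N adds N; MN→ABH adds A, B, H; B→EMN adds E → {A, B, E, H, M, N}.
Any other superkey contains one of these as a subset, so there are no further candidate keys.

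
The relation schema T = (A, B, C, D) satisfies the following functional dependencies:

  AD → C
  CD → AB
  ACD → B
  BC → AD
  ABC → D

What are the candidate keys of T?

{A, D}⁺: AD→C adds C; CD→AB adds B → {A, B, C, D}. Minimal: {D}⁺ = {D}; {A}⁺ = {A} — none reach the full schema.
{B, C}⁺: BC→AD adds A, D → {A, B, C, D}. Minimal: {C}⁺ = {C}; {B}⁺ = {B} — none reach the full schema.
{C, D}⁺: CD→AB adds A, B → {A, B, C, D}. Minimal: {D}⁺ = {D}; {C}⁺ = {C} — none reach the full schema.

{A, D}, {B, C}, {C, D}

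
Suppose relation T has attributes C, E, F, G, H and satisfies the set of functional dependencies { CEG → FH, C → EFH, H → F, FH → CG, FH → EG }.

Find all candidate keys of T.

{C}, {H}

{C}⁺: C→EFH adds E, F, H; FH→CG adds G → {C, E, F, G, H}.
{H}⁺: H→F adds F; FH→CG adds C, G; FH→EG adds E → {C, E, F, G, H}.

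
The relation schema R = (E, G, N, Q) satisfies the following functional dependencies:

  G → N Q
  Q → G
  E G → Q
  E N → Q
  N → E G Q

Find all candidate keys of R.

{G}, {N}, {Q}

{G}⁺: G→NQ adds N, Q; N→EGQ adds E → {E, G, N, Q}.
{N}⁺: N→EGQ adds E, G, Q → {E, G, N, Q}.
{Q}⁺: Q→G adds G; G→NQ adds N; N→EGQ adds E → {E, G, N, Q}.
Any other superkey contains one of these as a subset, so there are no further candidate keys.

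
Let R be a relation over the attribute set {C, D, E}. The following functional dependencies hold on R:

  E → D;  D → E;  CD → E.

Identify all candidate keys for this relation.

CD, CE

{C, D}⁺: D→E adds E → {C, D, E}. Minimal: {D}⁺ = {D, E}; {C}⁺ = {C} — none reach the full schema.
{C, E}⁺: E→D adds D → {C, D, E}. Minimal: {E}⁺ = {D, E}; {C}⁺ = {C} — none reach the full schema.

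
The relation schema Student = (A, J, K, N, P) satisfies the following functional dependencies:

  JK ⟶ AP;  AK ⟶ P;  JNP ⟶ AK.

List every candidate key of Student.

Attributes J, N never appear on any right-hand side, so every candidate key must contain {J, N}.
{J, N}⁺ = {J, N}, which is not all of the schema, so we must add further attributes.
{J, K, N}⁺: JK→AP adds A, P → {A, J, K, N, P}.
{J, N, P}⁺: JNP→AK adds A, K → {A, J, K, N, P}.
Any other superkey contains one of these as a subset, so there are no further candidate keys.

{J, K, N}; {J, N, P}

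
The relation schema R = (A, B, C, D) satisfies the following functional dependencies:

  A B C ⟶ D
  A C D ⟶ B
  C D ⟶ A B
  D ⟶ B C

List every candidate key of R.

{D}⁺: D→BC adds B, C; CD→AB adds A → {A, B, C, D}.
{A, B, C}⁺: ABC→D adds D → {A, B, C, D}. Minimal: {B, C}⁺ = {B, C}; {A, C}⁺ = {A, C}; {A, B}⁺ = {A, B} — none reach the full schema.

{D}; {A, B, C}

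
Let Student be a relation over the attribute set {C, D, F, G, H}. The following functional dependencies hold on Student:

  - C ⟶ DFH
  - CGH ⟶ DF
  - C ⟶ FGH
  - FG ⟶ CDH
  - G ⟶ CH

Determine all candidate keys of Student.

{C}; {G}

{C}⁺: C→DFH adds D, F, H; C→FGH adds G → {C, D, F, G, H}.
{G}⁺: G→CH adds C, H; C→DFH adds D, F → {C, D, F, G, H}.
Any other superkey contains one of these as a subset, so there are no further candidate keys.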